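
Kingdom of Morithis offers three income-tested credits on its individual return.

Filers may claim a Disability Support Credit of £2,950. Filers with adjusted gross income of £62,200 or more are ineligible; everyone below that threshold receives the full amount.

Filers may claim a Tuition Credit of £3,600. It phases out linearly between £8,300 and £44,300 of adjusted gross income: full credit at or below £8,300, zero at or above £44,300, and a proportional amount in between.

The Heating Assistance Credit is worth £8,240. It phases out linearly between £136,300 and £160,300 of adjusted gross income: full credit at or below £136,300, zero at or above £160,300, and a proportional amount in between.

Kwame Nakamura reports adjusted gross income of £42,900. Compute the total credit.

£11,330

Disability Support Credit: £42,900 is below the £62,200 cutoff, so the full £2,950 applies.
Tuition Credit: £42,900 is £34,600 into a £36,000 phase-out range, leaving 1,400/36,000 of the credit: £3,600 × 1,400/36,000 = £140.
Heating Assistance Credit: £42,900 is at or below the £136,300 threshold, so the full £8,240 applies.
Total: £2,950 + £140 + £8,240 = £11,330.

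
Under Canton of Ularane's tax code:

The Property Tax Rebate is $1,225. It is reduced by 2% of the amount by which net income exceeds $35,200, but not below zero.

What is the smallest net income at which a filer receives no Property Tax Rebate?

$96,450

The credit falls by 2% of each dollar above $35,200, so it reaches zero when the excess is $1,225 / 2% = $61,250: income = $35,200 + $61,250 = $96,450.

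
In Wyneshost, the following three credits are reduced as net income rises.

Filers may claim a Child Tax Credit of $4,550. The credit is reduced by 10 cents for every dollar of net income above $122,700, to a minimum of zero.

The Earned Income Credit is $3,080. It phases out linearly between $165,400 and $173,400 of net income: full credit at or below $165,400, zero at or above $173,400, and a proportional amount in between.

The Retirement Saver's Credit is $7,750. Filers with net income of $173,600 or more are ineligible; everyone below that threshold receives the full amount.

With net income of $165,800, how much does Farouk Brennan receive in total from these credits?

$10,916

Child Tax Credit: 10% of the $43,100 excess over $122,700 is $4,310; credit = $4,550 − $4,310 = $240.
Earned Income Credit: $165,800 is $400 into a $8,000 phase-out range, leaving 7,600/8,000 of the credit: $3,080 × 7,600/8,000 = $2,926.
Retirement Saver's Credit: $165,800 is below the $173,600 cutoff, so the full $7,750 applies.
Total: $240 + $2,926 + $7,750 = $10,916.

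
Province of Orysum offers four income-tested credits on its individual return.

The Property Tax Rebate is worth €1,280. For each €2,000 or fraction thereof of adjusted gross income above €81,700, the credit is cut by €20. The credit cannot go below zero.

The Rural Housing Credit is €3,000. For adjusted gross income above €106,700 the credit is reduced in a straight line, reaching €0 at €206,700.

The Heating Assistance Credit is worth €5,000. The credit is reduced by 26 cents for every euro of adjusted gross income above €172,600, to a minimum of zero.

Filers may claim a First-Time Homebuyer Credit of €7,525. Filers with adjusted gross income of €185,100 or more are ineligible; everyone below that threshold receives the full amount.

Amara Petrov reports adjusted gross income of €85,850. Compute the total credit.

Property Tax Rebate: income exceeds €81,700 by €4,150, which is 3 full-or-partial €2,000 increments; reduction = 3 × €20 = €60, leaving €1,220.
Rural Housing Credit: €85,850 is at or below the €106,700 threshold, so the full €3,000 applies.
Heating Assistance Credit: €85,850 is at or below the €172,600 threshold, so the full €5,000 applies.
First-Time Homebuyer Credit: €85,850 is below the €185,100 cutoff, so the full €7,525 applies.
Total: €1,220 + €3,000 + €5,000 + €7,525 = €16,745.

€16,745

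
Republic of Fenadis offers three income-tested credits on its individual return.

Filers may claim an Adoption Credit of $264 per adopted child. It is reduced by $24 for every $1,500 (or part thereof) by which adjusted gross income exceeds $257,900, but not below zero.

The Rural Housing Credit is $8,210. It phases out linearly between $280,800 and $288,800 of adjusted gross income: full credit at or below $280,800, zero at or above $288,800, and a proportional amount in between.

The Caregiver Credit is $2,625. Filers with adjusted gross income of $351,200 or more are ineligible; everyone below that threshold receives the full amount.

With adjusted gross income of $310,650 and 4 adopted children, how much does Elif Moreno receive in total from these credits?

Adoption Credit: base = 4 × $264 = $1,056. income exceeds $257,900 by $52,750, which is 36 full-or-partial $1,500 increments; reduction = 36 × $24 = $864, leaving $192.
Rural Housing Credit: $310,650 is at or above $288,800, so the credit is $0.
Caregiver Credit: $310,650 is below the $351,200 cutoff, so the full $2,625 applies.
Total: $192 + $0 + $2,625 = $2,817.

$2,817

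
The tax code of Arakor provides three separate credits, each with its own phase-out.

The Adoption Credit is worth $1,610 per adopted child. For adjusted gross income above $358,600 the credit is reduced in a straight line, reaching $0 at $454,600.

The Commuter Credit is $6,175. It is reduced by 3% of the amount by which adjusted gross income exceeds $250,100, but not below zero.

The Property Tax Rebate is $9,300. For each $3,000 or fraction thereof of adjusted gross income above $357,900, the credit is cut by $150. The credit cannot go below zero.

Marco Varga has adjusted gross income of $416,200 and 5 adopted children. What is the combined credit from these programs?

Adoption Credit: base = 5 × $1,610 = $8,050. $416,200 is $57,600 into a $96,000 phase-out range, leaving 38,400/96,000 of the credit: $8,050 × 38,400/96,000 = $3,220.
Commuter Credit: 3% of the $166,100 excess over $250,100 is $4,983; credit = $6,175 − $4,983 = $1,192.
Property Tax Rebate: income exceeds $357,900 by $58,300, which is 20 full-or-partial $3,000 increments; reduction = 20 × $150 = $3,000, leaving $6,300.
Total: $3,220 + $1,192 + $6,300 = $10,712.

$10,712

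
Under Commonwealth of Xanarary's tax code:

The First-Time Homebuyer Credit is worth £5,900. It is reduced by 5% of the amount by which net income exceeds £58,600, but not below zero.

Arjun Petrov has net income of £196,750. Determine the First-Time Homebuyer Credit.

£0

First-Time Homebuyer Credit: 5% of the £138,150 excess over £58,600 is £6,907.50 ≥ base, so the credit is £0.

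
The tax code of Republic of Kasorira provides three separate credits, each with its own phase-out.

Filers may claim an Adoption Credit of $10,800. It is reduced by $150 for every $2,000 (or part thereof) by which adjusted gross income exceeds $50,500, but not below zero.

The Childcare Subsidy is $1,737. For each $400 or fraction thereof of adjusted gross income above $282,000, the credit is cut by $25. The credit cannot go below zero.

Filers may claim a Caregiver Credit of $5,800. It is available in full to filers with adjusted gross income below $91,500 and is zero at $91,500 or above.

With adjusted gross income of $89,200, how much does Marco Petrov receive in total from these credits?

$15,337

Adoption Credit: income exceeds $50,500 by $38,700, which is 20 full-or-partial $2,000 increments; reduction = 20 × $150 = $3,000, leaving $7,800.
Childcare Subsidy: $89,200 is at or below the $282,000 threshold, so the full $1,737 applies.
Caregiver Credit: $89,200 is below the $91,500 cutoff, so the full $5,800 applies.
Total: $7,800 + $1,737 + $5,800 = $15,337.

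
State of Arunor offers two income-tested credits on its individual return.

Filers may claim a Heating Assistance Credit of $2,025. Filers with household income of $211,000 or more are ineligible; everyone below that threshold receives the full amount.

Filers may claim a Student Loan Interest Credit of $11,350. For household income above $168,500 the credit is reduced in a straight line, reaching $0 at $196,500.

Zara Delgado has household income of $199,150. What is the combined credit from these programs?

Heating Assistance Credit: $199,150 is below the $211,000 cutoff, so the full $2,025 applies.
Student Loan Interest Credit: $199,150 is at or above $196,500, so the credit is $0.
Total: $2,025 + $0 = $2,025.

$2,025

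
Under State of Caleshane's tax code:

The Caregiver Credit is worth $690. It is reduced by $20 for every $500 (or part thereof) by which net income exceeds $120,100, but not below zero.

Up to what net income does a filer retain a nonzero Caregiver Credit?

$137,100

After 34 increments the reduction is 34 × $20 = $680, leaving $10; one more increment wipes it out. Increment 34 ends at excess 34 × $500 = $17,000, so the highest qualifying income is $120,100 + $17,000 = $137,100.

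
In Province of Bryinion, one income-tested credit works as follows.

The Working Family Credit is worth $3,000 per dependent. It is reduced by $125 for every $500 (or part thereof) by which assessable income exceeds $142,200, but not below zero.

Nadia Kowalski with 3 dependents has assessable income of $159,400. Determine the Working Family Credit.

$4,625

Working Family Credit: base = 3 × $3,000 = $9,000. income exceeds $142,200 by $17,200, which is 35 full-or-partial $500 increments; reduction = 35 × $125 = $4,375, leaving $4,625.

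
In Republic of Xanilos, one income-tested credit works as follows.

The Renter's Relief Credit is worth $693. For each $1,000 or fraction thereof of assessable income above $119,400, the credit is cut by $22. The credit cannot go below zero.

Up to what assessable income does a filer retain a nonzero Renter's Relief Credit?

$150,400

After 31 increments the reduction is 31 × $22 = $682, leaving $11; one more increment wipes it out. Increment 31 ends at excess 31 × $1,000 = $31,000, so the highest qualifying income is $119,400 + $31,000 = $150,400.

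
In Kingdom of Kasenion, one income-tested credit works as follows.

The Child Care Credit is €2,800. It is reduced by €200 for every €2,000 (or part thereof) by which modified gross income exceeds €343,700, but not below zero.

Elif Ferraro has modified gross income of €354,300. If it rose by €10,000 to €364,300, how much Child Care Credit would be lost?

€1,000

At €354,300 — income exceeds €343,700 by €10,600, which is 6 full-or-partial €2,000 increments; reduction = 6 × €200 = €1,200, leaving €1,600.
At €364,300 — income exceeds €343,700 by €20,600, which is 11 full-or-partial €2,000 increments; reduction = 11 × €200 = €2,200, leaving €600.
Lost: €1,600 − €600 = €1,000.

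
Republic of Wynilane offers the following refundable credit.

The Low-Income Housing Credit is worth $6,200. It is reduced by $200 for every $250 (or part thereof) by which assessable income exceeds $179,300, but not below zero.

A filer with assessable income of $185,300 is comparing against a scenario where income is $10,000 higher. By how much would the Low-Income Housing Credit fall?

$1,400

At $185,300 — income exceeds $179,300 by $6,000, which is 24 full-or-partial $250 increments; reduction = 24 × $200 = $4,800, leaving $1,400.
At $195,300 — income exceeds $179,300 by $16,000 → 64 increments × $200 = $12,800 ≥ base, so the credit is $0.
Lost: $1,400 − $0 = $1,400.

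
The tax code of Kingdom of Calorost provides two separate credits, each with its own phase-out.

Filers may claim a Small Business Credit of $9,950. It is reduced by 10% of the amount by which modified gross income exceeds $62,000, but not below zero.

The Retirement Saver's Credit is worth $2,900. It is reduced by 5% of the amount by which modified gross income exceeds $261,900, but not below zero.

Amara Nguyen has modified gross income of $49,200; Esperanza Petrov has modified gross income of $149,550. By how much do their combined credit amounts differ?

$8,755

Amara ($49,200): Small Business Credit: $49,200 is at or below the $62,000 threshold, so the full $9,950 applies. Retirement Saver's Credit: $49,200 is at or below the $261,900 threshold, so the full $2,900 applies. total $9,950 + $2,900 = $12,850
Esperanza ($149,550): Small Business Credit: 10% of the $87,550 excess over $62,000 is $8,755; credit = $9,950 − $8,755 = $1,195. Retirement Saver's Credit: $149,550 is at or below the $261,900 threshold, so the full $2,900 applies. total $1,195 + $2,900 = $4,095
Difference: |$12,850 − $4,095| = $8,755.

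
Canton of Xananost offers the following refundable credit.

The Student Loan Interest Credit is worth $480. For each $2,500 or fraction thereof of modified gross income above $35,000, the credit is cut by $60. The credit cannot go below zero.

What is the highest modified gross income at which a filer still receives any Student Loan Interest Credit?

$52,500

After 7 increments the reduction is 7 × $60 = $420, leaving $60; one more increment wipes it out. Increment 7 ends at excess 7 × $2,500 = $17,500, so the highest qualifying income is $35,000 + $17,500 = $52,500.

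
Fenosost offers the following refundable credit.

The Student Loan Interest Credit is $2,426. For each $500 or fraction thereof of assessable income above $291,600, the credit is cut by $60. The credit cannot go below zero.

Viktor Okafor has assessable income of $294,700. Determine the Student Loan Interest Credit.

$2,006

Student Loan Interest Credit: income exceeds $291,600 by $3,100, which is 7 full-or-partial $500 increments; reduction = 7 × $60 = $420, leaving $2,006.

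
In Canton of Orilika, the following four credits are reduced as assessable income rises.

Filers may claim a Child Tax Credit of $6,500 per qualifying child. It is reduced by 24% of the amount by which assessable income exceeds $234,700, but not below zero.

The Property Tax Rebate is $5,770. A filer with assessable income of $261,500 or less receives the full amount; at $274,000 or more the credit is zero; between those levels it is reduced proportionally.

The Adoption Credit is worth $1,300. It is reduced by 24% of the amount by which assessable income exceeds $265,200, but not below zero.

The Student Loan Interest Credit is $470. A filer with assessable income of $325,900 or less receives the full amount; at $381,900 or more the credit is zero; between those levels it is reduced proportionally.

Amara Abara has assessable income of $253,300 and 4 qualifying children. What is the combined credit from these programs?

$29,076

Child Tax Credit: base = 4 × $6,500 = $26,000. 24% of the $18,600 excess over $234,700 is $4,464; credit = $26,000 − $4,464 = $21,536.
Property Tax Rebate: $253,300 is at or below the $261,500 threshold, so the full $5,770 applies.
Adoption Credit: $253,300 is at or below the $265,200 threshold, so the full $1,300 applies.
Student Loan Interest Credit: $253,300 is at or below the $325,900 threshold, so the full $470 applies.
Total: $21,536 + $5,770 + $1,300 + $470 = $29,076.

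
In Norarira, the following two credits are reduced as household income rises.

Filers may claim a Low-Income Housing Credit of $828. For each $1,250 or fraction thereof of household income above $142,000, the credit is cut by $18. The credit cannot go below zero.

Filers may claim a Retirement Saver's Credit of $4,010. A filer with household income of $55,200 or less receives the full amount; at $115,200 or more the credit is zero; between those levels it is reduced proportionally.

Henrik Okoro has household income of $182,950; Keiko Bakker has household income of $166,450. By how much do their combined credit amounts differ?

Henrik ($182,950): Low-Income Housing Credit: income exceeds $142,000 by $40,950, which is 33 full-or-partial $1,250 increments; reduction = 33 × $18 = $594, leaving $234. Retirement Saver's Credit: $182,950 is at or above $115,200, so the credit is $0. total $234 + $0 = $234
Keiko ($166,450): Low-Income Housing Credit: income exceeds $142,000 by $24,450, which is 20 full-or-partial $1,250 increments; reduction = 20 × $18 = $360, leaving $468. Retirement Saver's Credit: $166,450 is at or above $115,200, so the credit is $0. total $468 + $0 = $468
Difference: |$234 − $468| = $234.

$234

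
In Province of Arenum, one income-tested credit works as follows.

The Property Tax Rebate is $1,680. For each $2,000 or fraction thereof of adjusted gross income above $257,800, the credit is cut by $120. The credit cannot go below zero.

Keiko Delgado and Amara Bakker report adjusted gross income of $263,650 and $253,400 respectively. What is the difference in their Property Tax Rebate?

$360

Keiko ($263,650): Property Tax Rebate: income exceeds $257,800 by $5,850, which is 3 full-or-partial $2,000 increments; reduction = 3 × $120 = $360, leaving $1,320.
Amara ($253,400): Property Tax Rebate: $253,400 is at or below the $257,800 threshold, so the full $1,680 applies.
Difference: |$1,320 − $1,680| = $360.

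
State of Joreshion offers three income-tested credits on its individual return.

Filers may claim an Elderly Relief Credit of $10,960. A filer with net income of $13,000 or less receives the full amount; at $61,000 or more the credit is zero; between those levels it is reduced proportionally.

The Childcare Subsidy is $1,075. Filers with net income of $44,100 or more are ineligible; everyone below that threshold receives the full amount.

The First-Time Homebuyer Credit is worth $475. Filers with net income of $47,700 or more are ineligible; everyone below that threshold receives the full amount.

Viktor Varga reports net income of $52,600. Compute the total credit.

$1,918

Elderly Relief Credit: $52,600 is $39,600 into a $48,000 phase-out range, leaving 8,400/48,000 of the credit: $10,960 × 8,400/48,000 = $1,918.
Childcare Subsidy: $52,600 meets or exceeds the $44,100 cutoff, so the credit is $0.
First-Time Homebuyer Credit: $52,600 meets or exceeds the $47,700 cutoff, so the credit is $0.
Total: $1,918 + $0 + $0 = $1,918.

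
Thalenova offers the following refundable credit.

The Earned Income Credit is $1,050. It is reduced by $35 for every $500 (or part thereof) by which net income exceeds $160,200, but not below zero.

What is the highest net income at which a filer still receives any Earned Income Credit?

$174,700

After 29 increments the reduction is 29 × $35 = $1,015, leaving $35; one more increment wipes it out. Increment 29 ends at excess 29 × $500 = $14,500, so the highest qualifying income is $160,200 + $14,500 = $174,700.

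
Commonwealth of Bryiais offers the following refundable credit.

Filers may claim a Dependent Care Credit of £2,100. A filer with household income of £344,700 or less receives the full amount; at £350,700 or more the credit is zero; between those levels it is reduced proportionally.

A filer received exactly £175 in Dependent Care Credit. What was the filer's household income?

£350,200

£175 is 175/2,100 of the full £2,100, so 1,925/2,100 of the £6,000 range has been used: income = £344,700 + £6,000 × 1,925/2,100 = £350,200.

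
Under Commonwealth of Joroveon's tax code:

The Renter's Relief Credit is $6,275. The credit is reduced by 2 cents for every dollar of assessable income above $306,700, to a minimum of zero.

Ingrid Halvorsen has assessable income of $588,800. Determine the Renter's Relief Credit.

Renter's Relief Credit: 2% of the $282,100 excess over $306,700 is $5,642; credit = $6,275 − $5,642 = $633.

$633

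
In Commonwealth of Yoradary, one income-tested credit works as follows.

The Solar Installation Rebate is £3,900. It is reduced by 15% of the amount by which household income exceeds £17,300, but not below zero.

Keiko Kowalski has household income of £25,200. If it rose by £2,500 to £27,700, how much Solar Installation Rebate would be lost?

£375

At £25,200 — 15% of the £7,900 excess over £17,300 is £1,185; credit = £3,900 − £1,185 = £2,715.
At £27,700 — 15% of the £10,400 excess over £17,300 is £1,560; credit = £3,900 − £1,560 = £2,340.
Lost: £2,715 − £2,340 = £375.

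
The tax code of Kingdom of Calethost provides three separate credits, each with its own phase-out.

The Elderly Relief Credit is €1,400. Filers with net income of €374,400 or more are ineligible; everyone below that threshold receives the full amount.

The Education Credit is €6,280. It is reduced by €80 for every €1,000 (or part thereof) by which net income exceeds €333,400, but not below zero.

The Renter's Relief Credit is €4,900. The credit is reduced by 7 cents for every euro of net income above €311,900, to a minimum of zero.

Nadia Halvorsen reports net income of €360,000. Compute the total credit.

€7,053

Elderly Relief Credit: €360,000 is below the €374,400 cutoff, so the full €1,400 applies.
Education Credit: income exceeds €333,400 by €26,600, which is 27 full-or-partial €1,000 increments; reduction = 27 × €80 = €2,160, leaving €4,120.
Renter's Relief Credit: 7% of the €48,100 excess over €311,900 is €3,367; credit = €4,900 − €3,367 = €1,533.
Total: €1,400 + €4,120 + €1,533 = €7,053.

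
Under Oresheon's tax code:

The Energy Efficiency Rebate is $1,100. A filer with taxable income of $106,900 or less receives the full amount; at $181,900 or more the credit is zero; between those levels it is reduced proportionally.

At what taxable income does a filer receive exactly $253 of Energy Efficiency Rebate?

$164,650

$253 is 253/1,100 of the full $1,100, so 847/1,100 of the $75,000 range has been used: income = $106,900 + $75,000 × 847/1,100 = $164,650.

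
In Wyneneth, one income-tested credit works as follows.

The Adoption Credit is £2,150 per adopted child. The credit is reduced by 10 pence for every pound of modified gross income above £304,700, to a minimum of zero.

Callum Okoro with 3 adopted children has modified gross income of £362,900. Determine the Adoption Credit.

Adoption Credit: base = 3 × £2,150 = £6,450. 10% of the £58,200 excess over £304,700 is £5,820; credit = £6,450 − £5,820 = £630.

£630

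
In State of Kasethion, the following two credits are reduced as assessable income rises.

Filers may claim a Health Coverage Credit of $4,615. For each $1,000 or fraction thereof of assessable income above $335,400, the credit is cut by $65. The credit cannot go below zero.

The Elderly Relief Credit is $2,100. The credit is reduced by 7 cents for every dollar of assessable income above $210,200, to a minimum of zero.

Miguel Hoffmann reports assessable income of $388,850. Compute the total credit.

Health Coverage Credit: income exceeds $335,400 by $53,450, which is 54 full-or-partial $1,000 increments; reduction = 54 × $65 = $3,510, leaving $1,105.
Elderly Relief Credit: 7% of the $178,650 excess over $210,200 is $12,505.50 ≥ base, so the credit is $0.
Total: $1,105 + $0 = $1,105.

$1,105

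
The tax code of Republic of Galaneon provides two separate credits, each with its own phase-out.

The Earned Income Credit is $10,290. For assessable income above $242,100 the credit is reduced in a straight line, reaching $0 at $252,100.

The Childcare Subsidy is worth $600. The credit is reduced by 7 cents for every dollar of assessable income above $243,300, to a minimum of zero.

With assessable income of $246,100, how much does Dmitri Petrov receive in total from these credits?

$6,578

Earned Income Credit: $246,100 is $4,000 into a $10,000 phase-out range, leaving 6,000/10,000 of the credit: $10,290 × 6,000/10,000 = $6,174.
Childcare Subsidy: 7% of the $2,800 excess over $243,300 is $196; credit = $600 − $196 = $404.
Total: $6,174 + $404 = $6,578.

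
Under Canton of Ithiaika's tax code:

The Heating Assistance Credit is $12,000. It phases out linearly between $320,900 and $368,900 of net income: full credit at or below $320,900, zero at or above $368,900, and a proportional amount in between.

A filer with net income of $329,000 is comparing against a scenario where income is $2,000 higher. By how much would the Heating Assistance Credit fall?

At $329,000 — $329,000 is $8,100 into a $48,000 phase-out range, leaving 39,900/48,000 of the credit: $12,000 × 39,900/48,000 = $9,975.
At $331,000 — $331,000 is $10,100 into a $48,000 phase-out range, leaving 37,900/48,000 of the credit: $12,000 × 37,900/48,000 = $9,475.
Lost: $9,975 − $9,475 = $500.

$500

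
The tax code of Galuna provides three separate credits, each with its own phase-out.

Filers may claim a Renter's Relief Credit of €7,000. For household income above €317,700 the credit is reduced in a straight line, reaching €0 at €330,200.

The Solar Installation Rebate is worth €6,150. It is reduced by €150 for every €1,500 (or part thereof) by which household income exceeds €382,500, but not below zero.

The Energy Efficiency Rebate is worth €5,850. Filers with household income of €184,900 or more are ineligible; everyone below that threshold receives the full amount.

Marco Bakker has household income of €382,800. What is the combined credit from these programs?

€6,000

Renter's Relief Credit: €382,800 is at or above €330,200, so the credit is €0.
Solar Installation Rebate: income exceeds €382,500 by €300, which is 1 full-or-partial €1,500 increment; reduction = 1 × €150 = €150, leaving €6,000.
Energy Efficiency Rebate: €382,800 meets or exceeds the €184,900 cutoff, so the credit is €0.
Total: €0 + €6,000 + €0 = €6,000.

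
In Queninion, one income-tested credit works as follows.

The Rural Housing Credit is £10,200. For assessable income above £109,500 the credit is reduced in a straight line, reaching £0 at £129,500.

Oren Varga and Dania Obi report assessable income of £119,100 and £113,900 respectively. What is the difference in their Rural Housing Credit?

Oren (£119,100): Rural Housing Credit: £119,100 is £9,600 into a £20,000 phase-out range, leaving 10,400/20,000 of the credit: £10,200 × 10,400/20,000 = £5,304.
Dania (£113,900): Rural Housing Credit: £113,900 is £4,400 into a £20,000 phase-out range, leaving 15,600/20,000 of the credit: £10,200 × 15,600/20,000 = £7,956.
Difference: |£5,304 − £7,956| = £2,652.

£2,652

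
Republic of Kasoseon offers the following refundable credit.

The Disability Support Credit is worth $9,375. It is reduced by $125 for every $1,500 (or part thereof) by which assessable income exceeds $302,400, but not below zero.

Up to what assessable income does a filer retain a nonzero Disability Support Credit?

$413,400

After 74 increments the reduction is 74 × $125 = $9,250, leaving $125; one more increment wipes it out. Increment 74 ends at excess 74 × $1,500 = $111,000, so the highest qualifying income is $302,400 + $111,000 = $413,400.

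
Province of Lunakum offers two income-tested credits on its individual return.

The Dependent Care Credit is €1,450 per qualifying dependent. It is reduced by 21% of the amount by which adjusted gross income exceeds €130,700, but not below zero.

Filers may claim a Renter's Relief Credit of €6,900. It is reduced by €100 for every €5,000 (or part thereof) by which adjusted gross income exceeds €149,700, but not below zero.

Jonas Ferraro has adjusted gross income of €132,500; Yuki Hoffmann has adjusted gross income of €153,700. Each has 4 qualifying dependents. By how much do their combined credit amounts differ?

Jonas (€132,500): Dependent Care Credit: base = 4 × €1,450 = €5,800. 21% of the €1,800 excess over €130,700 is €378; credit = €5,800 − €378 = €5,422. Renter's Relief Credit: €132,500 is at or below the €149,700 threshold, so the full €6,900 applies. total €5,422 + €6,900 = €12,322
Yuki (€153,700): Dependent Care Credit: base = 4 × €1,450 = €5,800. 21% of the €23,000 excess over €130,700 is €4,830; credit = €5,800 − €4,830 = €970. Renter's Relief Credit: income exceeds €149,700 by €4,000, which is 1 full-or-partial €5,000 increment; reduction = 1 × €100 = €100, leaving €6,800. total €970 + €6,800 = €7,770
Difference: |€12,322 − €7,770| = €4,552.

€4,552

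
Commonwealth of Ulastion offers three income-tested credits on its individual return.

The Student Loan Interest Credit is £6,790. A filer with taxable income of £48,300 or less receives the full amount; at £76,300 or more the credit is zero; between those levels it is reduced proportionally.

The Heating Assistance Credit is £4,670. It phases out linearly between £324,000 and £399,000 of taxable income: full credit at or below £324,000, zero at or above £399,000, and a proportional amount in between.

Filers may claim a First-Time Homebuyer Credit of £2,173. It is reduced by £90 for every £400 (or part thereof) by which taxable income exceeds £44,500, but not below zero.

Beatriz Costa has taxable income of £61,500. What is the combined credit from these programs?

£8,259

Student Loan Interest Credit: £61,500 is £13,200 into a £28,000 phase-out range, leaving 14,800/28,000 of the credit: £6,790 × 14,800/28,000 = £3,589.
Heating Assistance Credit: £61,500 is at or below the £324,000 threshold, so the full £4,670 applies.
First-Time Homebuyer Credit: income exceeds £44,500 by £17,000 → 43 increments × £90 = £3,870 ≥ base, so the credit is £0.
Total: £3,589 + £4,670 + £0 = £8,259.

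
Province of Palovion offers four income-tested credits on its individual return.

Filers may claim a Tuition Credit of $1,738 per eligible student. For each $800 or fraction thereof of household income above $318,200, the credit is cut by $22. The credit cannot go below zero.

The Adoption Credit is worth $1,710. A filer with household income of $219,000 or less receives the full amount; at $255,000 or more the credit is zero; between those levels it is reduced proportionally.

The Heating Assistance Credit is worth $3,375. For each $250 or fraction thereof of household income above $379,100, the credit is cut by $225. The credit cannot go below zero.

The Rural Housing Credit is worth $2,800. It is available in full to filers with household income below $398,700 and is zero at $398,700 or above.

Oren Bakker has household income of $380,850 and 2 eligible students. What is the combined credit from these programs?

$6,338

Tuition Credit: base = 2 × $1,738 = $3,476. income exceeds $318,200 by $62,650, which is 79 full-or-partial $800 increments; reduction = 79 × $22 = $1,738, leaving $1,738.
Adoption Credit: $380,850 is at or above $255,000, so the credit is $0.
Heating Assistance Credit: income exceeds $379,100 by $1,750, which is 7 full-or-partial $250 increments; reduction = 7 × $225 = $1,575, leaving $1,800.
Rural Housing Credit: $380,850 is below the $398,700 cutoff, so the full $2,800 applies.
Total: $1,738 + $0 + $1,800 + $2,800 = $6,338.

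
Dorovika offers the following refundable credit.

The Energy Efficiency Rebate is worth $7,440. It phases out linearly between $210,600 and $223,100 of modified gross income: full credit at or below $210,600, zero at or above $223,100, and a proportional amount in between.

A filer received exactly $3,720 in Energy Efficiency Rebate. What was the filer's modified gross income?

$216,850

$3,720 is 3,720/7,440 of the full $7,440, so 3,720/7,440 of the $12,500 range has been used: income = $210,600 + $12,500 × 3,720/7,440 = $216,850.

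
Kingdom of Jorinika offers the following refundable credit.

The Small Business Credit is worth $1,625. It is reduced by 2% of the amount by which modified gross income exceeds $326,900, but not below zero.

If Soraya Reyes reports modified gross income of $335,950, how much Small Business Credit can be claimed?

Small Business Credit: 2% of the $9,050 excess over $326,900 is $181; credit = $1,625 − $181 = $1,444.

$1,444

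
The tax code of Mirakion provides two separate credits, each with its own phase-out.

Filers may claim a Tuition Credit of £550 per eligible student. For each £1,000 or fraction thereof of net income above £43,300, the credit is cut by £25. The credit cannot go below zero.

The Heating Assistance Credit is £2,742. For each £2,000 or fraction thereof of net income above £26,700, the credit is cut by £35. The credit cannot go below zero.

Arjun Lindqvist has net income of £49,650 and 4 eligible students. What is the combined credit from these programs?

£4,347

Tuition Credit: base = 4 × £550 = £2,200. income exceeds £43,300 by £6,350, which is 7 full-or-partial £1,000 increments; reduction = 7 × £25 = £175, leaving £2,025.
Heating Assistance Credit: income exceeds £26,700 by £22,950, which is 12 full-or-partial £2,000 increments; reduction = 12 × £35 = £420, leaving £2,322.
Total: £2,025 + £2,322 = £4,347.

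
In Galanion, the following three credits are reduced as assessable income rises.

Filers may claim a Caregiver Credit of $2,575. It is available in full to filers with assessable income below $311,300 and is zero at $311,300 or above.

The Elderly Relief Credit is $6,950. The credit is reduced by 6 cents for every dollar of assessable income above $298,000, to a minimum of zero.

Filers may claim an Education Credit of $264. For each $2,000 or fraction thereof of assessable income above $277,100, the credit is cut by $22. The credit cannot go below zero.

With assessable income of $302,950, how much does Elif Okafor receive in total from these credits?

Caregiver Credit: $302,950 is below the $311,300 cutoff, so the full $2,575 applies.
Elderly Relief Credit: 6% of the $4,950 excess over $298,000 is $297; credit = $6,950 − $297 = $6,653.
Education Credit: income exceeds $277,100 by $25,850 → 13 increments × $22 = $286 ≥ base, so the credit is $0.
Total: $2,575 + $6,653 + $0 = $9,228.

$9,228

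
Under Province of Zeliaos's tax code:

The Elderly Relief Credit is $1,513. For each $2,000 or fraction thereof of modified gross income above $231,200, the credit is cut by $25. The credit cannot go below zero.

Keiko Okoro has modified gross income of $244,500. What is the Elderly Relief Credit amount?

Elderly Relief Credit: income exceeds $231,200 by $13,300, which is 7 full-or-partial $2,000 increments; reduction = 7 × $25 = $175, leaving $1,338.

$1,338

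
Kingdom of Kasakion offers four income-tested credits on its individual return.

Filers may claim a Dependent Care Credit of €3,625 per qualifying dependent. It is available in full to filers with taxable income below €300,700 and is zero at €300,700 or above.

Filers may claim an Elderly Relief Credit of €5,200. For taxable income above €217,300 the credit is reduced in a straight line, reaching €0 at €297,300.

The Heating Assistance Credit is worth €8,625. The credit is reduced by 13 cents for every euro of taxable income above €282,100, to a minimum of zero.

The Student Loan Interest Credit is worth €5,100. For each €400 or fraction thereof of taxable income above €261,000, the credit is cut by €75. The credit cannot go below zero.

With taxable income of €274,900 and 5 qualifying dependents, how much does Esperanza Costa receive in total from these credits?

Dependent Care Credit: base = 5 × €3,625 = €18,125. €274,900 is below the €300,700 cutoff, so the full €18,125 applies.
Elderly Relief Credit: €274,900 is €57,600 into a €80,000 phase-out range, leaving 22,400/80,000 of the credit: €5,200 × 22,400/80,000 = €1,456.
Heating Assistance Credit: €274,900 is at or below the €282,100 threshold, so the full €8,625 applies.
Student Loan Interest Credit: income exceeds €261,000 by €13,900, which is 35 full-or-partial €400 increments; reduction = 35 × €75 = €2,625, leaving €2,475.
Total: €18,125 + €1,456 + €8,625 + €2,475 = €30,681.

€30,681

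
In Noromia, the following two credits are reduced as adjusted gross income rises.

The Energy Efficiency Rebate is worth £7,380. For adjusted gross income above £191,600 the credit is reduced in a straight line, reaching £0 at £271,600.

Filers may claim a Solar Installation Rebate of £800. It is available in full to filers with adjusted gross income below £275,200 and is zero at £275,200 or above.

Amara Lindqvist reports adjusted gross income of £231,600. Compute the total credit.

£4,490

Energy Efficiency Rebate: £231,600 is £40,000 into a £80,000 phase-out range, leaving 40,000/80,000 of the credit: £7,380 × 40,000/80,000 = £3,690.
Solar Installation Rebate: £231,600 is below the £275,200 cutoff, so the full £800 applies.
Total: £3,690 + £800 = £4,490.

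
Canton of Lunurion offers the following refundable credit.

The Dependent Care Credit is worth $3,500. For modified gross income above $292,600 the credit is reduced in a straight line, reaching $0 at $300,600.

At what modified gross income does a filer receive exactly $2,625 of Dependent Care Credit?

$294,600

$2,625 is 2,625/3,500 of the full $3,500, so 875/3,500 of the $8,000 range has been used: income = $292,600 + $8,000 × 875/3,500 = $294,600.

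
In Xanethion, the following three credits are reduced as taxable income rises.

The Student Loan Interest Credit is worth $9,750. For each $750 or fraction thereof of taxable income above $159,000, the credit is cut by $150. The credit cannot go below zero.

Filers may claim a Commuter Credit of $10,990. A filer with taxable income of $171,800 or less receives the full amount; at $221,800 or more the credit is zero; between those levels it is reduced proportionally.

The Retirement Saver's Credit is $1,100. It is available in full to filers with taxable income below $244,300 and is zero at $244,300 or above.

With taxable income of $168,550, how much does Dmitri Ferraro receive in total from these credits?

Student Loan Interest Credit: income exceeds $159,000 by $9,550, which is 13 full-or-partial $750 increments; reduction = 13 × $150 = $1,950, leaving $7,800.
Commuter Credit: $168,550 is at or below the $171,800 threshold, so the full $10,990 applies.
Retirement Saver's Credit: $168,550 is below the $244,300 cutoff, so the full $1,100 applies.
Total: $7,800 + $10,990 + $1,100 = $19,890.

$19,890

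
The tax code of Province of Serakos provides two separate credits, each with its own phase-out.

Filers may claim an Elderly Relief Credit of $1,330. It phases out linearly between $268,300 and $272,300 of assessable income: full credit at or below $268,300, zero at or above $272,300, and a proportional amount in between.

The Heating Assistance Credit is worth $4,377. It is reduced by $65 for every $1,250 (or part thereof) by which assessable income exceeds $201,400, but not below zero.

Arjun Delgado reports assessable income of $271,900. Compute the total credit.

Elderly Relief Credit: $271,900 is $3,600 into a $4,000 phase-out range, leaving 400/4,000 of the credit: $1,330 × 400/4,000 = $133.
Heating Assistance Credit: income exceeds $201,400 by $70,500, which is 57 full-or-partial $1,250 increments; reduction = 57 × $65 = $3,705, leaving $672.
Total: $133 + $672 = $805.

$805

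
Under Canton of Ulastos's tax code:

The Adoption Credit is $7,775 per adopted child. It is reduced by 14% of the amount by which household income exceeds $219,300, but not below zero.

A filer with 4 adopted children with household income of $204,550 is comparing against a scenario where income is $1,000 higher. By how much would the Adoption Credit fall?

At $204,550 — base = 4 × $7,775 = $31,100. $204,550 is at or below the $219,300 threshold, so the full $31,100 applies.
At $205,550 — base = 4 × $7,775 = $31,100. $205,550 is at or below the $219,300 threshold, so the full $31,100 applies.
Lost: $31,100 − $31,100 = $0.

$0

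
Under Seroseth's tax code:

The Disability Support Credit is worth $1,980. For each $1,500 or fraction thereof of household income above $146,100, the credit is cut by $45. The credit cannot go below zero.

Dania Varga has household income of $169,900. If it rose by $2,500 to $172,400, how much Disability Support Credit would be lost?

$90

At $169,900 — income exceeds $146,100 by $23,800, which is 16 full-or-partial $1,500 increments; reduction = 16 × $45 = $720, leaving $1,260.
At $172,400 — income exceeds $146,100 by $26,300, which is 18 full-or-partial $1,500 increments; reduction = 18 × $45 = $810, leaving $1,170.
Lost: $1,260 − $1,170 = $90.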